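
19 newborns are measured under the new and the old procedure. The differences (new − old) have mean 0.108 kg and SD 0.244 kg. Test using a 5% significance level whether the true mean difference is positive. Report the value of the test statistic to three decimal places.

1.929

H0: μ_d = 0; H1: μ_d > 0 (paired t-test on the differences, right-tailed).
t = d̄/(s_d/√n) = 0.108/(0.244/√19) = 1.929
df = n − 1 = 18
p-value = P(T ≥ 1.929) ≈ 0.035
Since p ≈ 0.035 < α = 0.05, reject H0; the evidence is statistically significant.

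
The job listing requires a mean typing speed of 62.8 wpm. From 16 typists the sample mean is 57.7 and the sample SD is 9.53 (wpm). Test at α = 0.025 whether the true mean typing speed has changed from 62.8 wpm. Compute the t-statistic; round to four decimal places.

-2.1406

H0: μ = 62.8; H1: μ ≠ 62.8 (one-sample t-test, two-sided).
t = (x̄ − μ₀)/(s/√n) = (57.7 − 62.8)/(9.53/√16) = -2.1406
df = n − 1 = 15
Two-sided p-value ≈ 0.0491
Since p ≈ 0.0491 > α = 0.025, fail to reject H0; the evidence is not statistically significant.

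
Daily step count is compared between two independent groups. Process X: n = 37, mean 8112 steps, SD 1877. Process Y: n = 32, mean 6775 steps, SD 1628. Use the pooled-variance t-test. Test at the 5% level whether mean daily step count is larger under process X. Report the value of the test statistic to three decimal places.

Let group 1 = process X, group 2 = process Y. H0: μ_1 = μ_2; H1: μ_1 > μ_2 (two-sample pooled-variance t-test, right-tailed).
s_p² = [(37−1)·1877² + (32−1)·1628²]/(37+32−2) = 3119320
t = (8112 − 6775)/√[3119320·(1/37 + 1/32)] = 3.136
df = n₁ + n₂ − 2 = 67
p-value = P(T ≥ 3.136) ≈ 0.001
Since p ≈ 0.001 < α = 0.05, reject H0; the evidence is statistically significant.

3.136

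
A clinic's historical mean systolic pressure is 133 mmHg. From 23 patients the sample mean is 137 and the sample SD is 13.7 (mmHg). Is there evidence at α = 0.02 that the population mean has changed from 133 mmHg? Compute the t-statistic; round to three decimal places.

1.400

H0: μ = 133; H1: μ ≠ 133 (one-sample t-test, two-sided).
t = (x̄ − μ₀)/(s/√n) = (137 − 133)/(13.7/√23) = 1.400
df = n − 1 = 22
Two-sided p-value ≈ 0.1754
Since p ≈ 0.1754 > α = 0.02, fail to reject H0; the data do not provide sufficient evidence against H0.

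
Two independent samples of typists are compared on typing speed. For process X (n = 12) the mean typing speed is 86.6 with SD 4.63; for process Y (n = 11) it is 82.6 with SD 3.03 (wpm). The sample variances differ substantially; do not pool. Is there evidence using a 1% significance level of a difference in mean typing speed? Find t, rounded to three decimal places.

2.471

Let group 1 = process X, group 2 = process Y. H0: μ_1 = μ_2; H1: μ_1 ≠ μ_2 (Welch's two-sample t-test, two-sided).
t = (x̄_1 − x̄_2)/√(s_1²/n_1 + s_2²/n_2) = (86.6 − 82.6)/√(4.63²/12 + 3.03²/11) = 2.471
Welch–Satterthwaite df ≈ 19.09
Two-sided p-value ≈ 0.0231
Since p ≈ 0.0231 > α = 0.01, fail to reject H0; the data do not provide sufficient evidence against H0.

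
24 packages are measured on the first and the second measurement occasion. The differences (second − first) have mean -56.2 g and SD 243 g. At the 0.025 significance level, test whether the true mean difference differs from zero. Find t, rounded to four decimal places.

-1.1330

H0: μ_d = 0; H1: μ_d ≠ 0 (paired t-test on the differences, two-sided).
t = d̄/(s_d/√n) = -56.2/(243/√24) = -1.1330
df = n − 1 = 23
Two-sided p-value ≈ 0.269
Since p ≈ 0.269 > α = 0.025, fail to reject H0; the evidence is not statistically significant.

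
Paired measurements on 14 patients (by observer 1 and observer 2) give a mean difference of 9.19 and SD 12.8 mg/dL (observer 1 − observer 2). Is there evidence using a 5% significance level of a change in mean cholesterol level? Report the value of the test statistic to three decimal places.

2.686

H0: μ_d = 0; H1: μ_d ≠ 0 (paired t-test on the differences, two-sided).
t = d̄/(s_d/√n) = 9.19/(12.8/√14) = 2.686
df = n − 1 = 13
Two-sided p-value ≈ 0.019
Since p ≈ 0.019 < α = 0.05, reject H0; the evidence is statistically significant.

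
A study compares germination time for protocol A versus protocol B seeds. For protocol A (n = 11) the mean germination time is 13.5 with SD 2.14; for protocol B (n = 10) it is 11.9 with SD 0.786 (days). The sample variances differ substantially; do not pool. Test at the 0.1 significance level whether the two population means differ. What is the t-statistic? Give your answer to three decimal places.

2.314

Let group 1 = protocol A, group 2 = protocol B. H0: μ_1 = μ_2; H1: μ_1 ≠ μ_2 (Welch's two-sample t-test, two-sided).
t = (x̄_1 − x̄_2)/√(s_1²/n_1 + s_2²/n_2) = (13.5 − 11.9)/√(2.14²/11 + 0.786²/10) = 2.314
Welch–Satterthwaite df ≈ 12.87
Two-sided p-value ≈ 0.0378
Since p ≈ 0.0378 < α = 0.1, reject H0; the evidence is statistically significant.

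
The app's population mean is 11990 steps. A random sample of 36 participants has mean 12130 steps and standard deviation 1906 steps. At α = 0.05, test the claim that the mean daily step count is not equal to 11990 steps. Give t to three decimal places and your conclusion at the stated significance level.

t = 0.441; fail to reject H0

H0: μ = 11990; H1: μ ≠ 11990 (one-sample t-test, two-sided).
t = (x̄ − μ₀)/(s/√n) = (12130 − 11990)/(1906/√36) = 0.441
df = n − 1 = 35
Two-sided p-value ≈ 0.662
Since p ≈ 0.662 > α = 0.05, fail to reject H0; the evidence is not statistically significant.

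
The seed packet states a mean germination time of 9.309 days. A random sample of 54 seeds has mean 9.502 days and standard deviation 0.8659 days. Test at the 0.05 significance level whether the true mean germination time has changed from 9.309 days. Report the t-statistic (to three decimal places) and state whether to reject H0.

H0: μ = 9.309; H1: μ ≠ 9.309 (one-sample t-test, two-sided).
t = (x̄ − μ₀)/(s/√n) = (9.502 − 9.309)/(0.8659/√54) = 1.638
df = n − 1 = 53
Two-sided p-value ≈ 0.107
Since p ≈ 0.107 > α = 0.05, fail to reject H0; the evidence is not statistically significant.

t = 1.638; fail to reject H0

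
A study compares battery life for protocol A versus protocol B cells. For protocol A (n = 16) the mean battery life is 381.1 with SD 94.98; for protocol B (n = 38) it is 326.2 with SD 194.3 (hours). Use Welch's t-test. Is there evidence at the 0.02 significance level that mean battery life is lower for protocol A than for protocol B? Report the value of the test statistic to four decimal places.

Let group 1 = protocol A, group 2 = protocol B. H0: μ_1 = μ_2; H1: μ_1 < μ_2 (Welch's two-sample t-test, left-tailed).
t = (x̄_1 − x̄_2)/√(s_1²/n_1 + s_2²/n_2) = (381.1 − 326.2)/√(94.98²/16 + 194.3²/38) = 1.3912
Welch–Satterthwaite df ≈ 50.66
p-value = P(T ≤ 1.3912) ≈ 0.9149
Since p ≈ 0.9149 > α = 0.02, fail to reject H0; the data do not provide sufficient evidence against H0.

1.3912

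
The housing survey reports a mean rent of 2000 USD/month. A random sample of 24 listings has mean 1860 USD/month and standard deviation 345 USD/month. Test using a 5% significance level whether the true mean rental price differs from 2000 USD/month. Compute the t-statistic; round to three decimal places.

-1.988

H0: μ = 2000; H1: μ ≠ 2000 (one-sample t-test, two-sided).
t = (x̄ − μ₀)/(s/√n) = (1860 − 2000)/(345/√24) = -1.988
df = n − 1 = 23
Two-sided p-value ≈ 0.0588
Since p ≈ 0.0588 > α = 0.05, fail to reject H0; the data do not provide sufficient evidence against H0.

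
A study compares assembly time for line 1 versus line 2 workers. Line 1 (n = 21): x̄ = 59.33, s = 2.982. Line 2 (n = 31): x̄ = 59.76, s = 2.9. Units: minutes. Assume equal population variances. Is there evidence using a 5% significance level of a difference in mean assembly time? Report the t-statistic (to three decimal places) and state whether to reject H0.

t = -0.519; fail to reject H0

Let group 1 = line 1, group 2 = line 2. H0: μ_1 = μ_2; H1: μ_1 ≠ μ_2 (two-sample pooled-variance t-test, two-sided).
s_p² = [(21−1)·2.982² + (31−1)·2.9²]/(21+31−2) = 8.60293
t = (59.33 − 59.76)/√[8.60293·(1/21 + 1/31)] = -0.519
df = n₁ + n₂ − 2 = 50
Two-sided p-value ≈ 0.6062
Since p ≈ 0.6062 > α = 0.05, fail to reject H0; the data do not provide sufficient evidence against H0.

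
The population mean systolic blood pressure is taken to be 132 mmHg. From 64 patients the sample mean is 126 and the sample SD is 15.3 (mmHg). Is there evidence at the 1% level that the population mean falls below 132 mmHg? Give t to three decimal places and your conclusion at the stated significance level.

t = -3.137; reject H0

H0: μ = 132; H1: μ < 132 (one-sample t-test, left-tailed).
t = (x̄ − μ₀)/(s/√n) = (126 − 132)/(15.3/√64) = -3.137
df = n − 1 = 63
p-value = P(T ≤ -3.137) ≈ 0.001
Since p ≈ 0.001 < α = 0.01, reject H0; the evidence is statistically significant.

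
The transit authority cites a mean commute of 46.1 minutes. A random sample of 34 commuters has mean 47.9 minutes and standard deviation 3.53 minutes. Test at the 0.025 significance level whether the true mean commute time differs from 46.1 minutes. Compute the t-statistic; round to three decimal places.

H0: μ = 46.1; H1: μ ≠ 46.1 (one-sample t-test, two-sided).
t = (x̄ − μ₀)/(s/√n) = (47.9 − 46.1)/(3.53/√34) = 2.973
df = n − 1 = 33
Two-sided p-value ≈ 0.0055
Since p ≈ 0.0055 < α = 0.025, reject H0; the evidence is statistically significant.

2.973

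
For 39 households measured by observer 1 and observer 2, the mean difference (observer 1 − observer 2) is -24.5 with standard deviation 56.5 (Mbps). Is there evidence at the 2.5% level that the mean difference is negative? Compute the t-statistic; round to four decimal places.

H0: μ_d = 0; H1: μ_d < 0 (paired t-test on the differences, left-tailed).
t = d̄/(s_d/√n) = -24.5/(56.5/√39) = -2.7080
df = n − 1 = 38
p-value = P(T ≤ -2.7080) ≈ 0.0050
Since p ≈ 0.0050 < α = 0.025, reject H0; the evidence is statistically significant.

-2.7080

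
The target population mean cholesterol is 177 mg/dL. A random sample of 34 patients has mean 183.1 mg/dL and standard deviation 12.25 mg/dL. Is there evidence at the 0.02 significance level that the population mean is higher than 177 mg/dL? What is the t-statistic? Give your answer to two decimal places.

2.90

H0: μ = 177; H1: μ > 177 (one-sample t-test, right-tailed).
t = (x̄ − μ₀)/(s/√n) = (183.1 − 177)/(12.25/√34) = 2.90
df = n − 1 = 33
p-value = P(T ≥ 2.90) ≈ 0.0033
Since p ≈ 0.0033 < α = 0.02, reject H0; the data support H1.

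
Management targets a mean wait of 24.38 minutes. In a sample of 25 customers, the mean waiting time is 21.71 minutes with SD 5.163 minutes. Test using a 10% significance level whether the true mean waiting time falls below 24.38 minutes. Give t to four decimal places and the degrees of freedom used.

H0: μ = 24.38; H1: μ < 24.38 (one-sample t-test, left-tailed).
t = (x̄ − μ₀)/(s/√n) = (21.71 − 24.38)/(5.163/√25) = -2.5857
df = n − 1 = 24
p-value = P(T ≤ -2.5857) ≈ 0.008
Since p ≈ 0.008 < α = 0.1, reject H0; the data support H1.

t = -2.5857, df = 24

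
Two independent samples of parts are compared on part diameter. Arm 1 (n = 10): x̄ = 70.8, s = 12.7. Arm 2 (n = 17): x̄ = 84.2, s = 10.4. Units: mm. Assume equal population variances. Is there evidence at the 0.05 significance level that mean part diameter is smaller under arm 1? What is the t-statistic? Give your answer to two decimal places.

Let group 1 = arm 1, group 2 = arm 2. H0: μ_1 = μ_2; H1: μ_1 < μ_2 (two-sample pooled-variance t-test, left-tailed).
s_p² = [(10−1)·12.7² + (17−1)·10.4²]/(10+17−2) = 127.287
t = (70.8 − 84.2)/√[127.287·(1/10 + 1/17)] = -2.98
df = n₁ + n₂ − 2 = 25
p-value = P(T ≤ -2.98) ≈ 0.0032
Since p ≈ 0.0032 < α = 0.05, reject H0; the evidence is statistically significant.

-2.98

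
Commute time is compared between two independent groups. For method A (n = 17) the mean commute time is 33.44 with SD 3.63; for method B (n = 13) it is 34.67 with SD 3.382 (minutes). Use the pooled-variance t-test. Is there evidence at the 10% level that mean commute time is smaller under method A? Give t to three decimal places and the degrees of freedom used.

Let group 1 = method A, group 2 = method B. H0: μ_1 = μ_2; H1: μ_1 < μ_2 (two-sample pooled-variance t-test, left-tailed).
s_p² = [(17−1)·3.63² + (13−1)·3.382²]/(17+13−2) = 12.4316
t = (33.44 − 34.67)/√[12.4316·(1/17 + 1/13)] = -0.947
df = n₁ + n₂ − 2 = 28
p-value = P(T ≤ -0.947) ≈ 0.176
Since p ≈ 0.176 > α = 0.1, fail to reject H0; the data do not provide sufficient evidence against H0.

t = -0.947, df = 28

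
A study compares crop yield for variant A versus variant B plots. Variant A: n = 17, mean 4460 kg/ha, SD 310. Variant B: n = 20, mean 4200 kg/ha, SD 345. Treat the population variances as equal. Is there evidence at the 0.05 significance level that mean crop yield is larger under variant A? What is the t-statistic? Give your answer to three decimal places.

2.392

Let group 1 = variant A, group 2 = variant B. H0: μ_1 = μ_2; H1: μ_1 > μ_2 (two-sample pooled-variance t-test, right-tailed).
s_p² = [(17−1)·310² + (20−1)·345²]/(17+20−2) = 108545
t = (4460 − 4200)/√[108545·(1/17 + 1/20)] = 2.392
df = n₁ + n₂ − 2 = 35
p-value = P(T ≥ 2.392) ≈ 0.0111
Since p ≈ 0.0111 < α = 0.05, reject H0; the evidence is statistically significant.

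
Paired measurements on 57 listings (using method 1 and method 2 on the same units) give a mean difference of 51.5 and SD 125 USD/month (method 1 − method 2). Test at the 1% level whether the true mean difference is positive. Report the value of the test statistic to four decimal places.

H0: μ_d = 0; H1: μ_d > 0 (paired t-test on the differences, right-tailed).
t = d̄/(s_d/√n) = 51.5/(125/√57) = 3.1105
df = n − 1 = 56
p-value = P(T ≥ 3.1105) ≈ 0.001
Since p ≈ 0.001 < α = 0.01, reject H0; the evidence is statistically significant.

3.1105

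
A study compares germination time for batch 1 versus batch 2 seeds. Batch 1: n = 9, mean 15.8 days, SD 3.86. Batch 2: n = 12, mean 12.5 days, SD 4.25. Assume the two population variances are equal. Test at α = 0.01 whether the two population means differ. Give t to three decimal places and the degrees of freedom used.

Let group 1 = batch 1, group 2 = batch 2. H0: μ_1 = μ_2; H1: μ_1 ≠ μ_2 (two-sample pooled-variance t-test, two-sided).
s_p² = [(9−1)·3.86² + (12−1)·4.25²]/(9+12−2) = 16.7308
t = (15.8 − 12.5)/√[16.7308·(1/9 + 1/12)] = 1.830
df = n₁ + n₂ − 2 = 19
Two-sided p-value ≈ 0.083
Since p ≈ 0.083 > α = 0.01, fail to reject H0; the data do not provide sufficient evidence against H0.

t = 1.830, df = 19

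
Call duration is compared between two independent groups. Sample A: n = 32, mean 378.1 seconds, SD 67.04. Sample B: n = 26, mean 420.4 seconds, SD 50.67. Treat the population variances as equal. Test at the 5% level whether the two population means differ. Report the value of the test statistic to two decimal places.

Let group 1 = sample A, group 2 = sample B. H0: μ_1 = μ_2; H1: μ_1 ≠ μ_2 (two-sample pooled-variance t-test, two-sided).
s_p² = [(32−1)·67.04² + (26−1)·50.67²]/(32+26−2) = 3634.13
t = (378.1 − 420.4)/√[3634.13·(1/32 + 1/26)] = -2.66
df = n₁ + n₂ − 2 = 56
Two-sided p-value ≈ 0.010
Since p ≈ 0.010 < α = 0.05, reject H0; the data support H1.

-2.66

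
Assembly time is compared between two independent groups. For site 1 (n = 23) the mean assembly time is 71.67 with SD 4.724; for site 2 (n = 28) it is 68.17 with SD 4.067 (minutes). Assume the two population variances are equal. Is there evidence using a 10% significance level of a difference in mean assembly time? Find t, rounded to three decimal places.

2.843

Let group 1 = site 1, group 2 = site 2. H0: μ_1 = μ_2; H1: μ_1 ≠ μ_2 (two-sample pooled-variance t-test, two-sided).
s_p² = [(23−1)·4.724² + (28−1)·4.067²]/(23+28−2) = 19.1337
t = (71.67 − 68.17)/√[19.1337·(1/23 + 1/28)] = 2.843
df = n₁ + n₂ − 2 = 49
Two-sided p-value ≈ 0.0065
Since p ≈ 0.0065 < α = 0.1, reject H0; the data support H1.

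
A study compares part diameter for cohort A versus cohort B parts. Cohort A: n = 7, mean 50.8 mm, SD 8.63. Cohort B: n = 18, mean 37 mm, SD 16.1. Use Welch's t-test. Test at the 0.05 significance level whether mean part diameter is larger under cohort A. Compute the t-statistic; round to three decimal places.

Let group 1 = cohort A, group 2 = cohort B. H0: μ_1 = μ_2; H1: μ_1 > μ_2 (Welch's two-sample t-test, right-tailed).
t = (x̄_1 − x̄_2)/√(s_1²/n_1 + s_2²/n_2) = (50.8 − 37)/√(8.63²/7 + 16.1²/18) = 2.758
Welch–Satterthwaite df ≈ 20.18
p-value = P(T ≥ 2.758) ≈ 0.006
Since p ≈ 0.006 < α = 0.05, reject H0; the data support H1.

2.758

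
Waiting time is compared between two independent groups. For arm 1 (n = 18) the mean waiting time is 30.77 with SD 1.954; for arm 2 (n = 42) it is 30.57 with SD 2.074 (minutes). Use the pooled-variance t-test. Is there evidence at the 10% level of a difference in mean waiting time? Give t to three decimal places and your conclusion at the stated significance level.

Let group 1 = arm 1, group 2 = arm 2. H0: μ_1 = μ_2; H1: μ_1 ≠ μ_2 (two-sample pooled-variance t-test, two-sided).
s_p² = [(18−1)·1.954² + (42−1)·2.074²]/(18+42−2) = 4.1598
t = (30.77 − 30.57)/√[4.1598·(1/18 + 1/42)] = 0.348
df = n₁ + n₂ − 2 = 58
Two-sided p-value ≈ 0.7290
Since p ≈ 0.7290 > α = 0.1, fail to reject H0; the data do not provide sufficient evidence against H0.

t = 0.348; fail to reject H0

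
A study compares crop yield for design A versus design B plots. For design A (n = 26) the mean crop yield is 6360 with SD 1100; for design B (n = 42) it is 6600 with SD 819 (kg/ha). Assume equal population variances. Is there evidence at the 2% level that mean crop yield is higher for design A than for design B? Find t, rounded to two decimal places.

-1.03

Let group 1 = design A, group 2 = design B. H0: μ_1 = μ_2; H1: μ_1 > μ_2 (two-sample pooled-variance t-test, right-tailed).
s_p² = [(26−1)·1100² + (42−1)·819²]/(26+42−2) = 875018
t = (6360 − 6600)/√[875018·(1/26 + 1/42)] = -1.03
df = n₁ + n₂ − 2 = 66
p-value = P(T ≥ -1.03) ≈ 0.846
Since p ≈ 0.846 > α = 0.02, fail to reject H0; the data do not provide sufficient evidence against H0.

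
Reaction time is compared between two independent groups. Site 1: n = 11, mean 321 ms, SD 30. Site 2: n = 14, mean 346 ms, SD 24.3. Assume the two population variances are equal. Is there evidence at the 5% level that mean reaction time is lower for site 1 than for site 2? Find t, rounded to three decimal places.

-2.304

Let group 1 = site 1, group 2 = site 2. H0: μ_1 = μ_2; H1: μ_1 < μ_2 (two-sample pooled-variance t-test, left-tailed).
s_p² = [(11−1)·30² + (14−1)·24.3²]/(11+14−2) = 725.06
t = (321 − 346)/√[725.06·(1/11 + 1/14)] = -2.304
df = n₁ + n₂ − 2 = 23
p-value = P(T ≤ -2.304) ≈ 0.0153
Since p ≈ 0.0153 < α = 0.05, reject H0; the evidence is statistically significant.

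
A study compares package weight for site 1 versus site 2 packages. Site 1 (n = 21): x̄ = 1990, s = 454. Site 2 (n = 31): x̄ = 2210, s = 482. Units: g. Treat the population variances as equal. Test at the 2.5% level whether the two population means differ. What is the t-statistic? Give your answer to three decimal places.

Let group 1 = site 1, group 2 = site 2. H0: μ_1 = μ_2; H1: μ_1 ≠ μ_2 (two-sample pooled-variance t-test, two-sided).
s_p² = [(21−1)·454² + (31−1)·482²]/(21+31−2) = 221841
t = (1990 − 2210)/√[221841·(1/21 + 1/31)] = -1.653
df = n₁ + n₂ − 2 = 50
Two-sided p-value ≈ 0.105
Since p ≈ 0.105 > α = 0.025, fail to reject H0; the evidence is not statistically significant.

-1.653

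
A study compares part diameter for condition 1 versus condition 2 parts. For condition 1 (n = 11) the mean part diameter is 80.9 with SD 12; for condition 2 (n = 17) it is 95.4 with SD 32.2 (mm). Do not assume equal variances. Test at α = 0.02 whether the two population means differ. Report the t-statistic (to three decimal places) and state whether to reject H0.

t = -1.685; fail to reject H0

Let group 1 = condition 1, group 2 = condition 2. H0: μ_1 = μ_2; H1: μ_1 ≠ μ_2 (Welch's two-sample t-test, two-sided).
t = (x̄_1 − x̄_2)/√(s_1²/n_1 + s_2²/n_2) = (80.9 − 95.4)/√(12²/11 + 32.2²/17) = -1.685
Welch–Satterthwaite df ≈ 21.98
Two-sided p-value ≈ 0.106
Since p ≈ 0.106 > α = 0.02, fail to reject H0; the evidence is not statistically significant.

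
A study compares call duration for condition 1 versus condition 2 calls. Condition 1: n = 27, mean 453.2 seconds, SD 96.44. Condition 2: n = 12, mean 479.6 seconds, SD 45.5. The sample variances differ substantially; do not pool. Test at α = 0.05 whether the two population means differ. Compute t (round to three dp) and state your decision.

Let group 1 = condition 1, group 2 = condition 2. H0: μ_1 = μ_2; H1: μ_1 ≠ μ_2 (Welch's two-sample t-test, two-sided).
t = (x̄_1 − x̄_2)/√(s_1²/n_1 + s_2²/n_2) = (453.2 − 479.6)/√(96.44²/27 + 45.5²/12) = -1.161
Welch–Satterthwaite df ≈ 36.77
Two-sided p-value ≈ 0.2531
Since p ≈ 0.2531 > α = 0.05, fail to reject H0; the data do not provide sufficient evidence against H0.

t = -1.161; fail to reject H0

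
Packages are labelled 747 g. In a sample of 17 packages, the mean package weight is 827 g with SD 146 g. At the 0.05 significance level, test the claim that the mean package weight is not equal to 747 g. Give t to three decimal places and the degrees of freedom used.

H0: μ = 747; H1: μ ≠ 747 (one-sample t-test, two-sided).
t = (x̄ − μ₀)/(s/√n) = (827 − 747)/(146/√17) = 2.259
df = n − 1 = 16
Two-sided p-value ≈ 0.0382
Since p ≈ 0.0382 < α = 0.05, reject H0; the evidence is statistically significant.

t = 2.259, df = 16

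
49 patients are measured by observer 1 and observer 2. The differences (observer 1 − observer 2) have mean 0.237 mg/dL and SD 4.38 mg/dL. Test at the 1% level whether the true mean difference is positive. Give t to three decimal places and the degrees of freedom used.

t = 0.379, df = 48

H0: μ_d = 0; H1: μ_d > 0 (paired t-test on the differences, right-tailed).
t = d̄/(s_d/√n) = 0.237/(4.38/√49) = 0.379
df = n − 1 = 48
p-value = P(T ≥ 0.379) ≈ 0.353
Since p ≈ 0.353 > α = 0.01, fail to reject H0; the data do not provide sufficient evidence against H0.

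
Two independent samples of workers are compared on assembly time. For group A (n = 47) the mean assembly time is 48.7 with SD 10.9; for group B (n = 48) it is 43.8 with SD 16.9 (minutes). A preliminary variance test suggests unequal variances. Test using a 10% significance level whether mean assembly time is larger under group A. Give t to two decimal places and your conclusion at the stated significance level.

t = 1.68; reject H0

Let group 1 = group A, group 2 = group B. H0: μ_1 = μ_2; H1: μ_1 > μ_2 (Welch's two-sample t-test, right-tailed).
t = (x̄_1 − x̄_2)/√(s_1²/n_1 + s_2²/n_2) = (48.7 − 43.8)/√(10.9²/47 + 16.9²/48) = 1.68
Welch–Satterthwaite df ≈ 80.56
p-value = P(T ≥ 1.68) ≈ 0.0481
Since p ≈ 0.0481 < α = 0.1, reject H0; the evidence is statistically significant.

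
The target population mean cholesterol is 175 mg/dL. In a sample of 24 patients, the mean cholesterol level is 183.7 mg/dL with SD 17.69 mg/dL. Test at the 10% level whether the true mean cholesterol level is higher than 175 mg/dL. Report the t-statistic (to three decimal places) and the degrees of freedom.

t = 2.409, df = 23

H0: μ = 175; H1: μ > 175 (one-sample t-test, right-tailed).
t = (x̄ − μ₀)/(s/√n) = (183.7 − 175)/(17.69/√24) = 2.409
df = n − 1 = 23
p-value = P(T ≥ 2.409) ≈ 0.0122
Since p ≈ 0.0122 < α = 0.1, reject H0; the evidence is statistically significant.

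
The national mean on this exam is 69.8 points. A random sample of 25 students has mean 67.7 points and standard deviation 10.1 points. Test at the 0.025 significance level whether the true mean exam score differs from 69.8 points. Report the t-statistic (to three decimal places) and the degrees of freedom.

t = -1.040, df = 24

H0: μ = 69.8; H1: μ ≠ 69.8 (one-sample t-test, two-sided).
t = (x̄ − μ₀)/(s/√n) = (67.7 − 69.8)/(10.1/√25) = -1.040
df = n − 1 = 24
Two-sided p-value ≈ 0.309
Since p ≈ 0.309 > α = 0.025, fail to reject H0; the evidence is not statistically significant.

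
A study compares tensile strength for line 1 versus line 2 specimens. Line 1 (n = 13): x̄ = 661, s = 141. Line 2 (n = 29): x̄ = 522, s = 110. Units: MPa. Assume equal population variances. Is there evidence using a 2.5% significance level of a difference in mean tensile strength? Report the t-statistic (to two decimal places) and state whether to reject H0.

t = 3.47; reject H0

Let group 1 = line 1, group 2 = line 2. H0: μ_1 = μ_2; H1: μ_1 ≠ μ_2 (two-sample pooled-variance t-test, two-sided).
s_p² = [(13−1)·141² + (29−1)·110²]/(13+29−2) = 14434.3
t = (661 − 522)/√[14434.3·(1/13 + 1/29)] = 3.47
df = n₁ + n₂ − 2 = 40
Two-sided p-value ≈ 0.001
Since p ≈ 0.001 < α = 0.025, reject H0; the evidence is statistically significant.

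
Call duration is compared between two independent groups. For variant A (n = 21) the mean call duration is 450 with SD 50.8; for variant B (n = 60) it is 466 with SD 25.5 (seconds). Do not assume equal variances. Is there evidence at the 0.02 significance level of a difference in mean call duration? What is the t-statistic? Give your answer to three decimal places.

-1.384

Let group 1 = variant A, group 2 = variant B. H0: μ_1 = μ_2; H1: μ_1 ≠ μ_2 (Welch's two-sample t-test, two-sided).
t = (x̄_1 − x̄_2)/√(s_1²/n_1 + s_2²/n_2) = (450 − 466)/√(50.8²/21 + 25.5²/60) = -1.384
Welch–Satterthwaite df ≈ 23.62
Two-sided p-value ≈ 0.1794
Since p ≈ 0.1794 > α = 0.02, fail to reject H0; the data do not provide sufficient evidence against H0.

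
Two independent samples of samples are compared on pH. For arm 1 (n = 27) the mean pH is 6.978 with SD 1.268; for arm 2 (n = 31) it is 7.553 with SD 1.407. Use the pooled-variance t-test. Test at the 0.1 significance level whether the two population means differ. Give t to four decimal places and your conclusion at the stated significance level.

Let group 1 = arm 1, group 2 = arm 2. H0: μ_1 = μ_2; H1: μ_1 ≠ μ_2 (two-sample pooled-variance t-test, two-sided).
s_p² = [(27−1)·1.268² + (31−1)·1.407²]/(27+31−2) = 1.80702
t = (6.978 − 7.553)/√[1.80702·(1/27 + 1/31)] = -1.6249
df = n₁ + n₂ − 2 = 56
Two-sided p-value ≈ 0.1098
Since p ≈ 0.1098 > α = 0.1, fail to reject H0; the evidence is not statistically significant.

t = -1.6249; fail to reject H0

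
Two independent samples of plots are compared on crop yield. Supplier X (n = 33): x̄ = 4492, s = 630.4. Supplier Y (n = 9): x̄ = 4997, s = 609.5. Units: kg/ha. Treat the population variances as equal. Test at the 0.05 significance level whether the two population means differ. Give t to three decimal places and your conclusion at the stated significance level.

Let group 1 = supplier X, group 2 = supplier Y. H0: μ_1 = μ_2; H1: μ_1 ≠ μ_2 (two-sample pooled-variance t-test, two-sided).
s_p² = [(33−1)·630.4² + (9−1)·609.5²]/(33+9−2) = 392221
t = (4492 − 4997)/√[392221·(1/33 + 1/9)] = -2.144
df = n₁ + n₂ − 2 = 40
Two-sided p-value ≈ 0.038
Since p ≈ 0.038 < α = 0.05, reject H0; the data support H1.

t = -2.144; reject H0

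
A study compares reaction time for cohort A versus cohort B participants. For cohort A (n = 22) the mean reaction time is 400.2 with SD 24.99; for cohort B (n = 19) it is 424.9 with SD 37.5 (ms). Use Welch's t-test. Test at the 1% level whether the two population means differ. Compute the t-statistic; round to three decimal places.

Let group 1 = cohort A, group 2 = cohort B. H0: μ_1 = μ_2; H1: μ_1 ≠ μ_2 (Welch's two-sample t-test, two-sided).
t = (x̄_1 − x̄_2)/√(s_1²/n_1 + s_2²/n_2) = (400.2 − 424.9)/√(24.99²/22 + 37.5²/19) = -2.441
Welch–Satterthwaite df ≈ 30.60
Two-sided p-value ≈ 0.021
Since p ≈ 0.021 > α = 0.01, fail to reject H0; the data do not provide sufficient evidence against H0.

-2.441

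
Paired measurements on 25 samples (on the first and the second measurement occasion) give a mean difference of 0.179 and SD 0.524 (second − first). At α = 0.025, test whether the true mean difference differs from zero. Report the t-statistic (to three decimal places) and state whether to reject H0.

H0: μ_d = 0; H1: μ_d ≠ 0 (paired t-test on the differences, two-sided).
t = d̄/(s_d/√n) = 0.179/(0.524/√25) = 1.708
df = n − 1 = 24
Two-sided p-value ≈ 0.101
Since p ≈ 0.101 > α = 0.025, fail to reject H0; the data do not provide sufficient evidence against H0.

t = 1.708; fail to reject H0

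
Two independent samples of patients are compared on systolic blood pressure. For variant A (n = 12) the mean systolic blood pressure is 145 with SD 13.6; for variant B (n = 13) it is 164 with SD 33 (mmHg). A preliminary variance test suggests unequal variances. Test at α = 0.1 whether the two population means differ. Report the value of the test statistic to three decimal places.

-1.908

Let group 1 = variant A, group 2 = variant B. H0: μ_1 = μ_2; H1: μ_1 ≠ μ_2 (Welch's two-sample t-test, two-sided).
t = (x̄_1 − x̄_2)/√(s_1²/n_1 + s_2²/n_2) = (145 − 164)/√(13.6²/12 + 33²/13) = -1.908
Welch–Satterthwaite df ≈ 16.22
Two-sided p-value ≈ 0.074
Since p ≈ 0.074 < α = 0.1, reject H0; the evidence is statistically significant.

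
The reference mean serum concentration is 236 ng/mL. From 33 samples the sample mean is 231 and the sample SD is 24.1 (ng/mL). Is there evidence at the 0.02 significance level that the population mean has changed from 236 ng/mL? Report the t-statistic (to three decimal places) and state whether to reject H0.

t = -1.192; fail to reject H0

H0: μ = 236; H1: μ ≠ 236 (one-sample t-test, two-sided).
t = (x̄ − μ₀)/(s/√n) = (231 − 236)/(24.1/√33) = -1.192
df = n − 1 = 32
Two-sided p-value ≈ 0.2421
Since p ≈ 0.2421 > α = 0.02, fail to reject H0; the data do not provide sufficient evidence against H0.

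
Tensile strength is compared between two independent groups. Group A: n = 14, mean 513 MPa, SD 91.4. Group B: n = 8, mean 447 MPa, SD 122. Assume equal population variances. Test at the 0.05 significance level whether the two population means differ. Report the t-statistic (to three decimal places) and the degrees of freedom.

t = 1.444, df = 20

Let group 1 = group A, group 2 = group B. H0: μ_1 = μ_2; H1: μ_1 ≠ μ_2 (two-sample pooled-variance t-test, two-sided).
s_p² = [(14−1)·91.4² + (8−1)·122²]/(14+8−2) = 10639.5
t = (513 − 447)/√[10639.5·(1/14 + 1/8)] = 1.444
df = n₁ + n₂ − 2 = 20
Two-sided p-value ≈ 0.1643
Since p ≈ 0.1643 > α = 0.05, fail to reject H0; the data do not provide sufficient evidence against H0.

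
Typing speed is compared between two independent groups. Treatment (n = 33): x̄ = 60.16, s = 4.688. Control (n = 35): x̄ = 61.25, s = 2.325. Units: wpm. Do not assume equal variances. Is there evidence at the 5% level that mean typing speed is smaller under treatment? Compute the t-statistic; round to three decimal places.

-1.203

Let group 1 = treatment, group 2 = control. H0: μ_1 = μ_2; H1: μ_1 < μ_2 (Welch's two-sample t-test, left-tailed).
t = (x̄_1 − x̄_2)/√(s_1²/n_1 + s_2²/n_2) = (60.16 − 61.25)/√(4.688²/33 + 2.325²/35) = -1.203
Welch–Satterthwaite df ≈ 46.22
p-value = P(T ≤ -1.203) ≈ 0.1175
Since p ≈ 0.1175 > α = 0.05, fail to reject H0; the data do not provide sufficient evidence against H0.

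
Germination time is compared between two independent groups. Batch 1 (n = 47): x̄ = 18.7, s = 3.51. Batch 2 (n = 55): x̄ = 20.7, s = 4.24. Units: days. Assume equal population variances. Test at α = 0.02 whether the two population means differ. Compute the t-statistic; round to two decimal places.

-2.57

Let group 1 = batch 1, group 2 = batch 2. H0: μ_1 = μ_2; H1: μ_1 ≠ μ_2 (two-sample pooled-variance t-test, two-sided).
s_p² = [(47−1)·3.51² + (55−1)·4.24²]/(47+55−2) = 15.3751
t = (18.7 − 20.7)/√[15.3751·(1/47 + 1/55)] = -2.57
df = n₁ + n₂ − 2 = 100
Two-sided p-value ≈ 0.0117
Since p ≈ 0.0117 < α = 0.02, reject H0; the data support H1.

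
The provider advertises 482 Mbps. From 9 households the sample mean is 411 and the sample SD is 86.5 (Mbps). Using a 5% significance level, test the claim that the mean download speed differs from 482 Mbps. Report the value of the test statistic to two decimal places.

-2.46

H0: μ = 482; H1: μ ≠ 482 (one-sample t-test, two-sided).
t = (x̄ − μ₀)/(s/√n) = (411 − 482)/(86.5/√9) = -2.46
df = n − 1 = 8
Two-sided p-value ≈ 0.0392
Since p ≈ 0.0392 < α = 0.05, reject H0; the evidence is statistically significant.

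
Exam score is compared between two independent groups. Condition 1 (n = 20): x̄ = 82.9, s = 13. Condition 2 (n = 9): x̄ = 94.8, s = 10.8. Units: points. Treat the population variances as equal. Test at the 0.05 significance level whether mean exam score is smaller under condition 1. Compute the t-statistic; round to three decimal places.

-2.393

Let group 1 = condition 1, group 2 = condition 2. H0: μ_1 = μ_2; H1: μ_1 < μ_2 (two-sample pooled-variance t-test, left-tailed).
s_p² = [(20−1)·13² + (9−1)·10.8²]/(20+9−2) = 153.486
t = (82.9 − 94.8)/√[153.486·(1/20 + 1/9)] = -2.393
df = n₁ + n₂ − 2 = 27
p-value = P(T ≤ -2.393) ≈ 0.0120
Since p ≈ 0.0120 < α = 0.05, reject H0; the evidence is statistically significant.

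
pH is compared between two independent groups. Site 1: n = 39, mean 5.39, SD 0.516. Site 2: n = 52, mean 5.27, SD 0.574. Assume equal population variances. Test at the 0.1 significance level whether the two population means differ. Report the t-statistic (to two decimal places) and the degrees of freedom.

t = 1.03, df = 89

Let group 1 = site 1, group 2 = site 2. H0: μ_1 = μ_2; H1: μ_1 ≠ μ_2 (two-sample pooled-variance t-test, two-sided).
s_p² = [(39−1)·0.516² + (52−1)·0.574²]/(39+52−2) = 0.302483
t = (5.39 − 5.27)/√[0.302483·(1/39 + 1/52)] = 1.03
df = n₁ + n₂ − 2 = 89
Two-sided p-value ≈ 0.306
Since p ≈ 0.306 > α = 0.1, fail to reject H0; the data do not provide sufficient evidence against H0.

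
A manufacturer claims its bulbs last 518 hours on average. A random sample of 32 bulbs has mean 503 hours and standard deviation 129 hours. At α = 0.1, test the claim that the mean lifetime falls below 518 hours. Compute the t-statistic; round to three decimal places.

-0.658

H0: μ = 518; H1: μ < 518 (one-sample t-test, left-tailed).
t = (x̄ − μ₀)/(s/√n) = (503 − 518)/(129/√32) = -0.658
df = n − 1 = 31
p-value = P(T ≤ -0.658) ≈ 0.2578
Since p ≈ 0.2578 > α = 0.1, fail to reject H0; the data do not provide sufficient evidence against H0.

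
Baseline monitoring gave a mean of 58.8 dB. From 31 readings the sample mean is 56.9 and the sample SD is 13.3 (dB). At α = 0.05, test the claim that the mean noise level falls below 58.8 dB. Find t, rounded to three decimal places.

-0.795

H0: μ = 58.8; H1: μ < 58.8 (one-sample t-test, left-tailed).
t = (x̄ − μ₀)/(s/√n) = (56.9 − 58.8)/(13.3/√31) = -0.795
df = n − 1 = 30
p-value = P(T ≤ -0.795) ≈ 0.2163
Since p ≈ 0.2163 > α = 0.05, fail to reject H0; the data do not provide sufficient evidence against H0.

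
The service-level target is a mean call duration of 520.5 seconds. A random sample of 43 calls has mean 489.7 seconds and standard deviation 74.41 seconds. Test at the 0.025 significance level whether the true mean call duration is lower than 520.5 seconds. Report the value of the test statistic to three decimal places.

-2.714

H0: μ = 520.5; H1: μ < 520.5 (one-sample t-test, left-tailed).
t = (x̄ − μ₀)/(s/√n) = (489.7 − 520.5)/(74.41/√43) = -2.714
df = n − 1 = 42
p-value = P(T ≤ -2.714) ≈ 0.005
Since p ≈ 0.005 < α = 0.025, reject H0; the data support H1.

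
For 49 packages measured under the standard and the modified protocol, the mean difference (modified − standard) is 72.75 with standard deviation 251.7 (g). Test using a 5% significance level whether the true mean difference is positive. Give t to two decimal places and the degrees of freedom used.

H0: μ_d = 0; H1: μ_d > 0 (paired t-test on the differences, right-tailed).
t = d̄/(s_d/√n) = 72.75/(251.7/√49) = 2.02
df = n − 1 = 48
p-value = P(T ≥ 2.02) ≈ 0.024
Since p ≈ 0.024 < α = 0.05, reject H0; the data support H1.

t = 2.02, df = 48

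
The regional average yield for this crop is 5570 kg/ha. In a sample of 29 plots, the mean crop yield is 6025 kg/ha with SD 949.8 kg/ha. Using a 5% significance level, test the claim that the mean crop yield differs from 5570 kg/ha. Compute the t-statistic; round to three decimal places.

H0: μ = 5570; H1: μ ≠ 5570 (one-sample t-test, two-sided).
t = (x̄ − μ₀)/(s/√n) = (6025 − 5570)/(949.8/√29) = 2.580
df = n − 1 = 28
Two-sided p-value ≈ 0.015
Since p ≈ 0.015 < α = 0.05, reject H0; the evidence is statistically significant.

2.580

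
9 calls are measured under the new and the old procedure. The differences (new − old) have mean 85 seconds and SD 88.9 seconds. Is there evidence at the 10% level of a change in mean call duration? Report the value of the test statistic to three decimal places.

2.868

H0: μ_d = 0; H1: μ_d ≠ 0 (paired t-test on the differences, two-sided).
t = d̄/(s_d/√n) = 85/(88.9/√9) = 2.868
df = n − 1 = 8
Two-sided p-value ≈ 0.0209
Since p ≈ 0.0209 < α = 0.1, reject H0; the evidence is statistically significant.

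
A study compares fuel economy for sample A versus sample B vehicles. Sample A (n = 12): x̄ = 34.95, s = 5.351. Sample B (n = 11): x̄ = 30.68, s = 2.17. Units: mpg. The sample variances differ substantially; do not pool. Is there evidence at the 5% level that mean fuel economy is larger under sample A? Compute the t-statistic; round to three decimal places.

Let group 1 = sample A, group 2 = sample B. H0: μ_1 = μ_2; H1: μ_1 > μ_2 (Welch's two-sample t-test, right-tailed).
t = (x̄_1 − x̄_2)/√(s_1²/n_1 + s_2²/n_2) = (34.95 − 30.68)/√(5.351²/12 + 2.17²/11) = 2.545
Welch–Satterthwaite df ≈ 14.78
p-value = P(T ≥ 2.545) ≈ 0.011
Since p ≈ 0.011 < α = 0.05, reject H0; the data support H1.

2.545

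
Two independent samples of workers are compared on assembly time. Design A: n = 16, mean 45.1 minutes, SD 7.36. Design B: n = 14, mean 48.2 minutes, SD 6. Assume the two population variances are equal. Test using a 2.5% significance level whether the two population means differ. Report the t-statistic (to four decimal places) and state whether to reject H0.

t = -1.2526; fail to reject H0

Let group 1 = design A, group 2 = design B. H0: μ_1 = μ_2; H1: μ_1 ≠ μ_2 (two-sample pooled-variance t-test, two-sided).
s_p² = [(16−1)·7.36² + (14−1)·6²]/(16+14−2) = 45.7337
t = (45.1 − 48.2)/√[45.7337·(1/16 + 1/14)] = -1.2526
df = n₁ + n₂ − 2 = 28
Two-sided p-value ≈ 0.221
Since p ≈ 0.221 > α = 0.025, fail to reject H0; the evidence is not statistically significant.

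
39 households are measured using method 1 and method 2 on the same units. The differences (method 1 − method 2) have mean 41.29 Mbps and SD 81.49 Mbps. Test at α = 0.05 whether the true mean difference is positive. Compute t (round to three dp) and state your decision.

t = 3.164; reject H0

H0: μ_d = 0; H1: μ_d > 0 (paired t-test on the differences, right-tailed).
t = d̄/(s_d/√n) = 41.29/(81.49/√39) = 3.164
df = n − 1 = 38
p-value = P(T ≥ 3.164) ≈ 0.0015
Since p ≈ 0.0015 < α = 0.05, reject H0; the data support H1.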